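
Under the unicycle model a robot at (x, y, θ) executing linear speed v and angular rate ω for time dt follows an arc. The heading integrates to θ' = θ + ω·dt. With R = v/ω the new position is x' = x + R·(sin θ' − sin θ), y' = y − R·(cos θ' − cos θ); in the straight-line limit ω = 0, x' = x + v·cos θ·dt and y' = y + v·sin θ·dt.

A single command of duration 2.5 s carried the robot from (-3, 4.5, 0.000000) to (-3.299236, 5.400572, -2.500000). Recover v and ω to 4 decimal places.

v = -0.5000, ω = -1.0000

Δθ = -2.500000 − 0.000000 = -2.500000
ω = Δθ/dt = -2.500000/2.5 = -1.0000
R = −Δy/(cos θ' − cos θ) = 0.5000
v = R·ω = 0.5000·-1.0000 = -0.5000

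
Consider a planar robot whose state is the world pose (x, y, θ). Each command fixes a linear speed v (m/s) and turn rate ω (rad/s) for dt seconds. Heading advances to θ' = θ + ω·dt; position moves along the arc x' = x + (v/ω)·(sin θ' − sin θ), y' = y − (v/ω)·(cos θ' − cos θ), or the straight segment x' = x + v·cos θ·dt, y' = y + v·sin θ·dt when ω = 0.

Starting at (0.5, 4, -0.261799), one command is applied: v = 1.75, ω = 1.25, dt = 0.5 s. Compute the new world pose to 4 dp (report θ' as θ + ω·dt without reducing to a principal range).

(1.3597, 4.0436, 0.3632)

θ' = -0.2618 + 1.25·0.5 = 0.3632
R = v/ω = 1.75/1.25 = 1.4000
x' = 0.5 + 1.4000·(sin 0.3632 − sin -0.2618) = 1.3597
y' = 4 − 1.4000·(cos 0.3632 − cos -0.2618) = 4.0436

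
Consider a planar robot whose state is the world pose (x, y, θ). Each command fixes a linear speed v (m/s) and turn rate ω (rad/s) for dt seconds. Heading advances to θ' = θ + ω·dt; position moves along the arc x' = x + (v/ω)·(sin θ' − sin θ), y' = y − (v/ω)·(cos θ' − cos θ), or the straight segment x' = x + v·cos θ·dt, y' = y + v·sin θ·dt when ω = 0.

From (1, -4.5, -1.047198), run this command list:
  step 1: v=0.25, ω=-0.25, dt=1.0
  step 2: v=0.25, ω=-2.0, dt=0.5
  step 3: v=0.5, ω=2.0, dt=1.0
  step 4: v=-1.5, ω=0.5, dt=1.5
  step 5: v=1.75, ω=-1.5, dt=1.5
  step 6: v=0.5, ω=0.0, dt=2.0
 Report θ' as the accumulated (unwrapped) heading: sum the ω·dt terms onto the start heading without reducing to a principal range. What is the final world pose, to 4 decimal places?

(0.4154, -7.7080, -1.7972)

step 1: θ'=-1.2972 (R=-1.0000) → pose (1.0968, -4.7298, -1.2972)
step 2: θ'=-2.2972 (R=-0.1250) → pose (1.0699, -4.8466, -2.2972)
step 3: θ'=-0.2972 (R=0.2500) → pose (1.1836, -5.2517, -0.2972)
step 4: θ'=0.4528 (R=-3.0000) → pose (-1.0074, -5.4225, 0.4528)
step 5: θ'=-1.7972 (R=-1.1667) → pose (0.6399, -6.7335, -1.7972)
step 6: θ'=-1.7972 (straight) → pose (0.4154, -7.7080, -1.7972)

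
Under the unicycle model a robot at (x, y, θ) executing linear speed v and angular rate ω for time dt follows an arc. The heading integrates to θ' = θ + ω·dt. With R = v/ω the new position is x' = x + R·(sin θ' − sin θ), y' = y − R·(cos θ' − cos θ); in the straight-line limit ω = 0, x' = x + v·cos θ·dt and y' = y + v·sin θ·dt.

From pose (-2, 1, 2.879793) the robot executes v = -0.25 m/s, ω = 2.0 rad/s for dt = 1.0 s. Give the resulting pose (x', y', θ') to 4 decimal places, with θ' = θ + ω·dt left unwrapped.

θ' = 2.8798 + 2.0·1.0 = 4.8798
R = v/ω = -0.25/2.0 = -0.1250
x' = -2 + -0.1250·(sin 4.8798 − sin 2.8798) = -1.8444
y' = 1 − -0.1250·(cos 4.8798 − cos 2.8798) = 1.1416

(-1.8444, 1.1416, 4.8798)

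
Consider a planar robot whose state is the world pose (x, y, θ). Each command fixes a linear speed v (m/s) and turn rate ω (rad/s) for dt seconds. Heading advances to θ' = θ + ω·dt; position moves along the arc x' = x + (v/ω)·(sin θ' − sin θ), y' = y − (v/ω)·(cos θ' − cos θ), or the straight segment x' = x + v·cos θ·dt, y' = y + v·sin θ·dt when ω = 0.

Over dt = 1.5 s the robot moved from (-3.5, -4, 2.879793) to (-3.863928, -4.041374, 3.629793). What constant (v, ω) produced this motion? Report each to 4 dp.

Δθ = 3.629793 − 2.879793 = 0.750000
ω = Δθ/dt = 0.750000/1.5 = 0.5000
R = Δx/(sin θ' − sin θ) = 0.5000
v = R·ω = 0.5000·0.5000 = 0.2500

v = 0.2500, ω = 0.5000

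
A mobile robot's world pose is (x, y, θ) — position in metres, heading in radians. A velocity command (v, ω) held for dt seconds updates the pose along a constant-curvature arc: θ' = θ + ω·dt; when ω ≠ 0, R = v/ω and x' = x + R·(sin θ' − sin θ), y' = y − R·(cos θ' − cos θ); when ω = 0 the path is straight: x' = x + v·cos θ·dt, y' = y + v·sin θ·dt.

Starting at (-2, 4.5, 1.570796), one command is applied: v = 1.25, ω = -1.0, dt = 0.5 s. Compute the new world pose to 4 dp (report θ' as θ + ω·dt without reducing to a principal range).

θ' = 1.5708 + -1.0·0.5 = 1.0708
R = v/ω = 1.25/-1.0 = -1.2500
x' = -2 + -1.2500·(sin 1.0708 − sin 1.5708) = -1.8470
y' = 4.5 − -1.2500·(cos 1.0708 − cos 1.5708) = 5.0993

(-1.8470, 5.0993, 1.0708)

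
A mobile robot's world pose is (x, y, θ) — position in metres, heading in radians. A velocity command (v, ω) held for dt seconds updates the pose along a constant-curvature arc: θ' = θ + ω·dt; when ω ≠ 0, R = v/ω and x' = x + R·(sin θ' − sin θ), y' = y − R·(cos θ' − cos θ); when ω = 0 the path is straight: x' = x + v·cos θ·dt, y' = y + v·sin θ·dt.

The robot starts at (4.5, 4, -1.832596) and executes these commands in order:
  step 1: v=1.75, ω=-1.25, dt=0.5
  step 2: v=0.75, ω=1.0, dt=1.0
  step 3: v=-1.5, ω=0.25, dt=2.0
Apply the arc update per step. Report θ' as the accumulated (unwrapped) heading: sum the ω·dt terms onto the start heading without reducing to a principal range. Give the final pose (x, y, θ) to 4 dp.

step 1: θ'=-2.4576 (R=-1.4000) → pose (4.0324, 3.2773, -2.4576)
step 2: θ'=-1.4576 (R=0.7500) → pose (3.7611, 2.6113, -1.4576)
step 3: θ'=-0.9576 (R=-6.0000) → pose (2.7063, 5.3864, -0.9576)

(2.7063, 5.3864, -0.9576)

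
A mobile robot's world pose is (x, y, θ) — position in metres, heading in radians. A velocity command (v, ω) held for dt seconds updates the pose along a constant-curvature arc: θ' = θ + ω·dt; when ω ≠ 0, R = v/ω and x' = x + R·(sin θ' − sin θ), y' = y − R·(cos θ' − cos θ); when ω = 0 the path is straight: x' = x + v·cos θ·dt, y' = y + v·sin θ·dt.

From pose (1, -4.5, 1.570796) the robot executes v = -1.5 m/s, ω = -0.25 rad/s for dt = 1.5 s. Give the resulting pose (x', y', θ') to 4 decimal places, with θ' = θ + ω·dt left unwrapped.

(0.5830, -6.6976, 1.1958)

θ' = 1.5708 + -0.25·1.5 = 1.1958
R = v/ω = -1.5/-0.25 = 6.0000
x' = 1 + 6.0000·(sin 1.1958 − sin 1.5708) = 0.5830
y' = -4.5 − 6.0000·(cos 1.1958 − cos 1.5708) = -6.6976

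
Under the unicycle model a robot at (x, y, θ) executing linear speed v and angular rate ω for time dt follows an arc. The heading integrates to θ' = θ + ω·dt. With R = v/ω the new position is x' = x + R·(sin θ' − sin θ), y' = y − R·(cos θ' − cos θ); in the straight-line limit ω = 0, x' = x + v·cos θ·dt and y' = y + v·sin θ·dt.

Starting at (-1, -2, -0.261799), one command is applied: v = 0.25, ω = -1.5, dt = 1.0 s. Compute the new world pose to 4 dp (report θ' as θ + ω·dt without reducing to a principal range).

(-0.8795, -2.1926, -1.7618)

θ' = -0.2618 + -1.5·1.0 = -1.7618
R = v/ω = 0.25/-1.5 = -0.1667
x' = -1 + -0.1667·(sin -1.7618 − sin -0.2618) = -0.8795
y' = -2 − -0.1667·(cos -1.7618 − cos -0.2618) = -2.1926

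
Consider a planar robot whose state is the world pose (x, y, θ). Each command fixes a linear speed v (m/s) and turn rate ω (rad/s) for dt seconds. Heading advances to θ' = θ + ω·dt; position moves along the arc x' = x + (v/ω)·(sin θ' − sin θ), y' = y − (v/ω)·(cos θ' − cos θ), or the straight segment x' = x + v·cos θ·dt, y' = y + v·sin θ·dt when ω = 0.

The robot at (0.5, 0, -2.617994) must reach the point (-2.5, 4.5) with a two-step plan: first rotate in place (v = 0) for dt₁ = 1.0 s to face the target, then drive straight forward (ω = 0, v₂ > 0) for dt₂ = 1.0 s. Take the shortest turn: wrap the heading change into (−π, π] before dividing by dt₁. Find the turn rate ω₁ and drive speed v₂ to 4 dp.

heading to target = atan2(4.5−0, -2.5−0.5) = 2.1588
Δθ = wrap(2.1588 − -2.6180) = -1.5064; ω₁ = Δθ/dt₁ = -1.5064
distance = √((-2.5−0.5)² + (4.5−0)²) = 5.4083; v₂ = distance/dt₂ = 5.4083

ω₁ = -1.5064, v₂ = 5.4083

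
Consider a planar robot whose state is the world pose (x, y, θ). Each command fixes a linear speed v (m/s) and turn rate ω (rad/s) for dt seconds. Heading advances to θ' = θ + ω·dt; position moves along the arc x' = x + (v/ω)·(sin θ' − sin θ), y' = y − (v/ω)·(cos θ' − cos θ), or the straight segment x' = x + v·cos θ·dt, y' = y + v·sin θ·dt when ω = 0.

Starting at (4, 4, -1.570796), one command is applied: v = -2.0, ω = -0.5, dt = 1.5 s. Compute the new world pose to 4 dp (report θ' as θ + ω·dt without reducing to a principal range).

(5.0732, 6.7266, -2.3208)

θ' = -1.5708 + -0.5·1.5 = -2.3208
R = v/ω = -2.0/-0.5 = 4.0000
x' = 4 + 4.0000·(sin -2.3208 − sin -1.5708) = 5.0732
y' = 4 − 4.0000·(cos -2.3208 − cos -1.5708) = 6.7266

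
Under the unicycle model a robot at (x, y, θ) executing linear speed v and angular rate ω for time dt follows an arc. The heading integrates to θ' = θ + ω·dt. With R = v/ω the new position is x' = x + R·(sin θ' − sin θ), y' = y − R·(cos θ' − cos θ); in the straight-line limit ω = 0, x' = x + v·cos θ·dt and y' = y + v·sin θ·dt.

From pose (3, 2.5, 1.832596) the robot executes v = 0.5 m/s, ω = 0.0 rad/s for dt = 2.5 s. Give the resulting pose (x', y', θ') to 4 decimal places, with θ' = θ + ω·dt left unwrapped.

(2.6765, 3.7074, 1.8326)

θ' = 1.8326 + 0.0·2.5 = 1.8326
ω = 0 → straight: x' = 3 + 0.5·cos(1.8326)·2.5 = 2.6765
y' = 2.5 + 0.5·sin(1.8326)·2.5 = 3.7074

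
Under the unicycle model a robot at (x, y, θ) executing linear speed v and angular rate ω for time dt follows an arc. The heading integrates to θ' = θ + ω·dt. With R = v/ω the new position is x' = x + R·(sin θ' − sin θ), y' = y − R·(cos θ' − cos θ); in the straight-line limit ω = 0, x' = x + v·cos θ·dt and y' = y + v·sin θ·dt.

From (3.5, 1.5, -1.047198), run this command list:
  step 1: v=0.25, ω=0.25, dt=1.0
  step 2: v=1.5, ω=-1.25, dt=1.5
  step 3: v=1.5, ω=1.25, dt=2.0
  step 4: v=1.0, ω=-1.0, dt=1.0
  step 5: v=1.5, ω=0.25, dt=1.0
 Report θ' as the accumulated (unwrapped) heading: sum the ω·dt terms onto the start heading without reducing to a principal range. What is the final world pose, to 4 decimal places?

step 1: θ'=-0.7972 (R=1.0000) → pose (3.6506, 1.3013, -0.7972)
step 2: θ'=-2.6722 (R=-1.2000) → pose (3.3350, -0.6074, -2.6722)
step 3: θ'=-0.1722 (R=1.2000) → pose (3.6722, -2.8598, -0.1722)
step 4: θ'=-1.1722 (R=-1.0000) → pose (4.4224, -3.4569, -1.1722)
step 5: θ'=-0.9222 (R=6.0000) → pose (5.1705, -4.7526, -0.9222)

(5.1705, -4.7526, -0.9222)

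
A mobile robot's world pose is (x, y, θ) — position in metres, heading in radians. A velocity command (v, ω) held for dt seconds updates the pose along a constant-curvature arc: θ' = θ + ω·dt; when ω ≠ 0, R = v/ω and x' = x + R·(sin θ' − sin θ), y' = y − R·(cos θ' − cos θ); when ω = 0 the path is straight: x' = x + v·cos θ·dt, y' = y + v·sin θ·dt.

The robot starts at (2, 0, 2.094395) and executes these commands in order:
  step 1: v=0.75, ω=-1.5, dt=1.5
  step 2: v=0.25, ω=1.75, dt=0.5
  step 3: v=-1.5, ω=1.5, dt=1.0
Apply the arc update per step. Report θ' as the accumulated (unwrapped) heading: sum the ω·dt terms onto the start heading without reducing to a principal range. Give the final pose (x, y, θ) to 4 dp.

step 1: θ'=-0.1556 (R=-0.5000) → pose (2.5105, 0.7440, -0.1556)
step 2: θ'=0.7194 (R=0.1429) → pose (2.6268, 0.7776, 0.7194)
step 3: θ'=2.2194 (R=-1.0000) → pose (2.4888, -0.5786, 2.2194)

(2.4888, -0.5786, 2.2194)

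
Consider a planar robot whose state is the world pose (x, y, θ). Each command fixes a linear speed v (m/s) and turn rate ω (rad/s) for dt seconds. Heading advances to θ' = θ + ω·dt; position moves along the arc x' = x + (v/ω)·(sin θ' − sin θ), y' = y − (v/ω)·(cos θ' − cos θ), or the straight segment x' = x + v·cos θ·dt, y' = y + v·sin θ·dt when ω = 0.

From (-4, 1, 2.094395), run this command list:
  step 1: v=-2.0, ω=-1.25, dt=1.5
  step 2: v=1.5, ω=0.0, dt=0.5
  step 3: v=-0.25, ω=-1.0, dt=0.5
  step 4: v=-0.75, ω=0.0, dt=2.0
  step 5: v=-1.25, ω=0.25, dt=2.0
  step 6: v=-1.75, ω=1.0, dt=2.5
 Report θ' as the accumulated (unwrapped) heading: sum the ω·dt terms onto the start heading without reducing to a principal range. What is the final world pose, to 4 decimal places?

step 1: θ'=0.2194 (R=1.6000) → pose (-5.0374, -1.3616, 0.2194)
step 2: θ'=0.2194 (straight) → pose (-4.3054, -1.1984, 0.2194)
step 3: θ'=-0.2806 (R=0.2500) → pose (-4.4290, -1.1946, -0.2806)
step 4: θ'=-0.2806 (straight) → pose (-5.8704, -0.7792, -0.2806)
step 5: θ'=0.2194 (R=-5.0000) → pose (-8.3433, -0.7035, 0.2194)
step 6: θ'=2.7194 (R=-1.7500) → pose (-8.6795, -4.0079, 2.7194)

(-8.6795, -4.0079, 2.7194)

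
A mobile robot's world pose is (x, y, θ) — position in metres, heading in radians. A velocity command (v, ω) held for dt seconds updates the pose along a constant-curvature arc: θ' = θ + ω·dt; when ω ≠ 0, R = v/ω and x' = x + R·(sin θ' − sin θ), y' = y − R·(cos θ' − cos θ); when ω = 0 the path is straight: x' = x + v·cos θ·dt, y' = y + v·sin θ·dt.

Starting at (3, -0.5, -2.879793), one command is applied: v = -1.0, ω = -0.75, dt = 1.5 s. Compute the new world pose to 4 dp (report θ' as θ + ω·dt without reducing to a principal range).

θ' = -2.8798 + -0.75·1.5 = -4.0048
R = v/ω = -1.0/-0.75 = 1.3333
x' = 3 + 1.3333·(sin -4.0048 − sin -2.8798) = 4.3583
y' = -0.5 − 1.3333·(cos -4.0048 − cos -2.8798) = -0.9212

(4.3583, -0.9212, -4.0048)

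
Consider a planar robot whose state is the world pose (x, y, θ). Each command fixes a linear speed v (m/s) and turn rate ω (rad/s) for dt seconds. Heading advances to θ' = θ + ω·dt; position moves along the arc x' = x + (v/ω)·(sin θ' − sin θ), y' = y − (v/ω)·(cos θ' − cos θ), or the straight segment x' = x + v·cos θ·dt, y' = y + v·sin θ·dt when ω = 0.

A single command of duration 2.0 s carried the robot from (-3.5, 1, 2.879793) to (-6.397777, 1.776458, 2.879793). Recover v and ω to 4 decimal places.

Δθ = 2.879793 − 2.879793 = 0.000000
ω = Δθ/dt = 0.000000/2.0 = 0.0000
ω = 0 → v = (Δx·cos θ + Δy·sin θ)/dt = 1.5000

v = 1.5000, ω = 0.0000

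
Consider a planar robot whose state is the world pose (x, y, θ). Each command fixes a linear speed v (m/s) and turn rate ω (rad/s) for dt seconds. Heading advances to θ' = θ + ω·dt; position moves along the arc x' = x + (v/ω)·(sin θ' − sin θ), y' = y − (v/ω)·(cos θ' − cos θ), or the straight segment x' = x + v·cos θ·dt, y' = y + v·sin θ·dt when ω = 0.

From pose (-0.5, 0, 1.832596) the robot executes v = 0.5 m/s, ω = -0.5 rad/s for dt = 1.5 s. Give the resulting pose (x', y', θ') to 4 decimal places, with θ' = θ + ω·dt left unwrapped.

θ' = 1.8326 + -0.5·1.5 = 1.0826
R = v/ω = 0.5/-0.5 = -1.0000
x' = -0.5 + -1.0000·(sin 1.0826 − sin 1.8326) = -0.4173
y' = 0 − -1.0000·(cos 1.0826 − cos 1.8326) = 0.7279

(-0.4173, 0.7279, 1.0826)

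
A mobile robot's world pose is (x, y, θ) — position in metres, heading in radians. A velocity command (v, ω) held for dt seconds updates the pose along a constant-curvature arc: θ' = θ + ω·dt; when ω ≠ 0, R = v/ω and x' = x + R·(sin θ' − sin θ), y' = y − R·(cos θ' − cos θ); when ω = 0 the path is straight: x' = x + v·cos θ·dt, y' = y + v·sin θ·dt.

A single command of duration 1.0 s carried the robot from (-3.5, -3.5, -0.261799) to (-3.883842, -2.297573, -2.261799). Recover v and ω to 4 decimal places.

Δθ = -2.261799 − -0.261799 = -2.000000
ω = Δθ/dt = -2.000000/1.0 = -2.0000
R = −Δy/(cos θ' − cos θ) = 0.7500
v = R·ω = 0.7500·-2.0000 = -1.5000

v = -1.5000, ω = -2.0000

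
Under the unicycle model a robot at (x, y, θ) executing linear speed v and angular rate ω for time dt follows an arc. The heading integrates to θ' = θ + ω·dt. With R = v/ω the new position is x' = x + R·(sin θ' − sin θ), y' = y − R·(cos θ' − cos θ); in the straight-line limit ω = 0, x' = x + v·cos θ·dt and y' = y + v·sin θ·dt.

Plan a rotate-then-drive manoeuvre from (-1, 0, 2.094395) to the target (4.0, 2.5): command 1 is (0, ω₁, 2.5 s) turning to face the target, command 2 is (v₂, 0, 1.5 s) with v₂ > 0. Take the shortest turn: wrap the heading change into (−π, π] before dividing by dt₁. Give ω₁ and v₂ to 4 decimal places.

ω₁ = -0.6523, v₂ = 3.7268

heading to target = atan2(2.5−0, 4−-1) = 0.4636
Δθ = wrap(0.4636 − 2.0944) = -1.6307; ω₁ = Δθ/dt₁ = -0.6523
distance = √((4−-1)² + (2.5−0)²) = 5.5902; v₂ = distance/dt₂ = 3.7268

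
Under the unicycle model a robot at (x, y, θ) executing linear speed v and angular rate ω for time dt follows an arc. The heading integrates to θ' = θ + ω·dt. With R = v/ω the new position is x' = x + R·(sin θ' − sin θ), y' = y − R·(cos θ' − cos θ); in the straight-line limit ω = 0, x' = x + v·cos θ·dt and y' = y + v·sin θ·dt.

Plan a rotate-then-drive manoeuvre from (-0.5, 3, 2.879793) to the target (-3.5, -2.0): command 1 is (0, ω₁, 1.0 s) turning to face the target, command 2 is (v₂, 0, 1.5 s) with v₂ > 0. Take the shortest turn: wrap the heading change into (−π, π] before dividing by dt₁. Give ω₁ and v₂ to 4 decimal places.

heading to target = atan2(-2−3, -3.5−-0.5) = -2.1112
Δθ = wrap(-2.1112 − 2.8798) = 1.2922; ω₁ = Δθ/dt₁ = 1.2922
distance = √((-3.5−-0.5)² + (-2−3)²) = 5.8310; v₂ = distance/dt₂ = 3.8873

ω₁ = 1.2922, v₂ = 3.8873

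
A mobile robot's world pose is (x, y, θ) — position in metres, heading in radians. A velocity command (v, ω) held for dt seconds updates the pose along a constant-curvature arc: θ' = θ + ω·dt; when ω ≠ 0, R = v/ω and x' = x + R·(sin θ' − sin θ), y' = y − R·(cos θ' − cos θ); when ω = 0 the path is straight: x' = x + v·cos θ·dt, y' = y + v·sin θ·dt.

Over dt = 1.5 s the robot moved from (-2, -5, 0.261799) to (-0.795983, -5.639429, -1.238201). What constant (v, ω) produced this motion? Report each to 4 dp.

Δθ = -1.238201 − 0.261799 = -1.500000
ω = Δθ/dt = -1.500000/1.5 = -1.0000
R = Δx/(sin θ' − sin θ) = -1.0000
v = R·ω = -1.0000·-1.0000 = 1.0000

v = 1.0000, ω = -1.0000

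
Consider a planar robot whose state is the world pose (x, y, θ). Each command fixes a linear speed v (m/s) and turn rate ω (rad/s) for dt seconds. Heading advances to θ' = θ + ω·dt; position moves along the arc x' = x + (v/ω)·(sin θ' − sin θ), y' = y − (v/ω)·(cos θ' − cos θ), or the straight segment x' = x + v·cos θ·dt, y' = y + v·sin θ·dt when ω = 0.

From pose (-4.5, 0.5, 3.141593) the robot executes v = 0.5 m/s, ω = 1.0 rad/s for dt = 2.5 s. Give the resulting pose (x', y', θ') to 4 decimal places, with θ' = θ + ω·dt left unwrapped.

(-4.7992, -0.4006, 5.6416)

θ' = 3.1416 + 1.0·2.5 = 5.6416
R = v/ω = 0.5/1.0 = 0.5000
x' = -4.5 + 0.5000·(sin 5.6416 − sin 3.1416) = -4.7992
y' = 0.5 − 0.5000·(cos 5.6416 − cos 3.1416) = -0.4006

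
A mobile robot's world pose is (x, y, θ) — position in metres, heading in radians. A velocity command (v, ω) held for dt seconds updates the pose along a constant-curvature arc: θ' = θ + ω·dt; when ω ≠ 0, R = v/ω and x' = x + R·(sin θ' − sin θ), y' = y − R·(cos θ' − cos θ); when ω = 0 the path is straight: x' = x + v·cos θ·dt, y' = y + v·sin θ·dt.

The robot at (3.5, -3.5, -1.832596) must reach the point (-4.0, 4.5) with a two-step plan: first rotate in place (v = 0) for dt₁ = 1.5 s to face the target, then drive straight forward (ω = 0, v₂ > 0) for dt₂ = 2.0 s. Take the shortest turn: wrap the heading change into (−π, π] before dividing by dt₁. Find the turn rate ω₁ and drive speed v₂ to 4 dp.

ω₁ = -1.4178, v₂ = 5.4829

heading to target = atan2(4.5−-3.5, -4−3.5) = 2.3239
Δθ = wrap(2.3239 − -1.8326) = -2.1266; ω₁ = Δθ/dt₁ = -1.4178
distance = √((-4−3.5)² + (4.5−-3.5)²) = 10.9659; v₂ = distance/dt₂ = 5.4829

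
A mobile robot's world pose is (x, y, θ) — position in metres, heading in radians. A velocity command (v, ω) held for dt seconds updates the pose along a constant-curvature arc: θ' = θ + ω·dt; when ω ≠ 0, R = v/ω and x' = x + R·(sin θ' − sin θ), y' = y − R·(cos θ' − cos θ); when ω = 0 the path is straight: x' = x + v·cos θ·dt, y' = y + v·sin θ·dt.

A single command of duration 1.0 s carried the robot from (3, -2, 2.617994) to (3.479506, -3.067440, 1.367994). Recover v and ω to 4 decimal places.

Δθ = 1.367994 − 2.617994 = -1.250000
ω = Δθ/dt = -1.250000/1.0 = -1.2500
R = −Δy/(cos θ' − cos θ) = 1.0000
v = R·ω = 1.0000·-1.2500 = -1.2500

v = -1.2500, ω = -1.2500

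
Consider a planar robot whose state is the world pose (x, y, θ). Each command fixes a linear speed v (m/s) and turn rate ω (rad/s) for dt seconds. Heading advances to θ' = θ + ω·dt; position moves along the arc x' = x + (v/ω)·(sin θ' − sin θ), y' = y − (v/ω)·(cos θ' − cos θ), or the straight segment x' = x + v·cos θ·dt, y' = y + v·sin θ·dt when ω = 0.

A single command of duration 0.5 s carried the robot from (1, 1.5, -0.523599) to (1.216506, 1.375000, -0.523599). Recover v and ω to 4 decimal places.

v = 0.5000, ω = 0.0000

Δθ = -0.523599 − -0.523599 = 0.000000
ω = Δθ/dt = 0.000000/0.5 = 0.0000
ω = 0 → v = (Δx·cos θ + Δy·sin θ)/dt = 0.5000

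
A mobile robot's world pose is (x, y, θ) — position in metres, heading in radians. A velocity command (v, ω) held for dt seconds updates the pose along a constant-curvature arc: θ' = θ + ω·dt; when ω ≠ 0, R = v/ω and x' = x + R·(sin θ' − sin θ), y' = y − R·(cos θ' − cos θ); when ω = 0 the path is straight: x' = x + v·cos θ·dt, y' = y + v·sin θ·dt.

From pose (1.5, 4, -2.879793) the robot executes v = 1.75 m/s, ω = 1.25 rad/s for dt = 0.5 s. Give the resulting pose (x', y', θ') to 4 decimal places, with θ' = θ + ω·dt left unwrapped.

(0.7773, 3.5324, -2.2548)

θ' = -2.8798 + 1.25·0.5 = -2.2548
R = v/ω = 1.75/1.25 = 1.4000
x' = 1.5 + 1.4000·(sin -2.2548 − sin -2.8798) = 0.7773
y' = 4 − 1.4000·(cos -2.2548 − cos -2.8798) = 3.5324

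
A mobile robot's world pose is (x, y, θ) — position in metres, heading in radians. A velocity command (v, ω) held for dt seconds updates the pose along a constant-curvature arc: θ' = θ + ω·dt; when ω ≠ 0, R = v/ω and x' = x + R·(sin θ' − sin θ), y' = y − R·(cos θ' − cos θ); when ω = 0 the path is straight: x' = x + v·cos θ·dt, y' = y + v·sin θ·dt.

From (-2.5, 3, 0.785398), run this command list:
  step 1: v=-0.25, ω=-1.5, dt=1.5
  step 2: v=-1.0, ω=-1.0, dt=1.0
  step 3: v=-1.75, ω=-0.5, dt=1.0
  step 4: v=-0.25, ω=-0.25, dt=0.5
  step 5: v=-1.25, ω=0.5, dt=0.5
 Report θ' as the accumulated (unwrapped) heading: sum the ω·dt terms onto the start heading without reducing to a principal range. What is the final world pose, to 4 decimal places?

step 1: θ'=-1.4646 (R=0.1667) → pose (-2.7836, 3.1002, -1.4646)
step 2: θ'=-2.4646 (R=1.0000) → pose (-2.4157, 3.9856, -2.4646)
step 3: θ'=-2.9646 (R=3.5000) → pose (-0.8393, 4.7028, -2.9646)
step 4: θ'=-3.0896 (R=1.0000) → pose (-0.7152, 4.7171, -3.0896)
step 5: θ'=-2.8396 (R=-2.5000) → pose (-0.1016, 4.8269, -2.8396)

(-0.1016, 4.8269, -2.8396)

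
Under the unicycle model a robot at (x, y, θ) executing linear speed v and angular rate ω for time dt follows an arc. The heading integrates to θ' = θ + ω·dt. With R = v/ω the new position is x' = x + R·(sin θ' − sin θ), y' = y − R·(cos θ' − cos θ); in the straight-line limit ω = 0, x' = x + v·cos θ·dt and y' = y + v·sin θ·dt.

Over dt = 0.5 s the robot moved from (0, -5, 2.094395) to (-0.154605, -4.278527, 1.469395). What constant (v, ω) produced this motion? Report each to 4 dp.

Δθ = 1.469395 − 2.094395 = -0.625000
ω = Δθ/dt = -0.625000/0.5 = -1.2500
R = −Δy/(cos θ' − cos θ) = -1.2000
v = R·ω = -1.2000·-1.2500 = 1.5000

v = 1.5000, ω = -1.2500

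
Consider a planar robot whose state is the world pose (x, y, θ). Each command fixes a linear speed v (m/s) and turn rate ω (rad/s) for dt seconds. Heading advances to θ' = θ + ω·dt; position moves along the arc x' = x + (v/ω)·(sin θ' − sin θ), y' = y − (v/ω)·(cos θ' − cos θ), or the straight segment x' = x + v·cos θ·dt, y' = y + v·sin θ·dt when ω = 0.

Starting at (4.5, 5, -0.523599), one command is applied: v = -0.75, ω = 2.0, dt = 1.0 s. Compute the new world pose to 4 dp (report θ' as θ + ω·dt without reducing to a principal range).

θ' = -0.5236 + 2.0·1.0 = 1.4764
R = v/ω = -0.75/2.0 = -0.3750
x' = 4.5 + -0.3750·(sin 1.4764 − sin -0.5236) = 3.9392
y' = 5 − -0.3750·(cos 1.4764 − cos -0.5236) = 4.7106

(3.9392, 4.7106, 1.4764)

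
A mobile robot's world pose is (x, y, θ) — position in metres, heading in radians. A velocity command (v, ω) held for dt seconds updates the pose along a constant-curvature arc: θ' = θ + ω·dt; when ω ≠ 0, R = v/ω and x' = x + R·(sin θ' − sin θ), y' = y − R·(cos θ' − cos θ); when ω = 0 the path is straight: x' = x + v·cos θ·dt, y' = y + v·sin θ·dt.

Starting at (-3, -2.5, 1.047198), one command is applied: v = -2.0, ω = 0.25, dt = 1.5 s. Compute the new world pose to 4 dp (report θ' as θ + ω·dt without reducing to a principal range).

θ' = 1.0472 + 0.25·1.5 = 1.4222
R = v/ω = -2.0/0.25 = -8.0000
x' = -3 + -8.0000·(sin 1.4222 − sin 1.0472) = -3.9836
y' = -2.5 − -8.0000·(cos 1.4222 − cos 1.0472) = -5.3156

(-3.9836, -5.3156, 1.4222)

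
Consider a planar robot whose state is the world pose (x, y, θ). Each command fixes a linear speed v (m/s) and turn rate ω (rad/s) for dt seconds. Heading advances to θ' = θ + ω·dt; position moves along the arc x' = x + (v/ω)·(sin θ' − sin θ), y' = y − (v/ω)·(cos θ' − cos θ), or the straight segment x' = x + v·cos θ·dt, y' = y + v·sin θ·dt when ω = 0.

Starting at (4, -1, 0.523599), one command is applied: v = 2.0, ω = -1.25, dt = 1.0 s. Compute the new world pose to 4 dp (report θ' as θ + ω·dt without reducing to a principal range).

(5.8627, -1.1895, -0.7264)

θ' = 0.5236 + -1.25·1.0 = -0.7264
R = v/ω = 2.0/-1.25 = -1.6000
x' = 4 + -1.6000·(sin -0.7264 − sin 0.5236) = 5.8627
y' = -1 − -1.6000·(cos -0.7264 − cos 0.5236) = -1.1895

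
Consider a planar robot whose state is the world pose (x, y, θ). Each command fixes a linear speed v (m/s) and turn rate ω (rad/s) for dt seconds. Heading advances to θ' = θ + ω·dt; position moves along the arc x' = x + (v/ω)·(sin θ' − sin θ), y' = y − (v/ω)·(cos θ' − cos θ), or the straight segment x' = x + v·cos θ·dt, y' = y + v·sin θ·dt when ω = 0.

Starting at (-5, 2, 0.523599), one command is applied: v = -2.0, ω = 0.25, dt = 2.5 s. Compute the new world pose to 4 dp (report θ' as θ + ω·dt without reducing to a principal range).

(-8.2975, -1.6501, 1.1486)

θ' = 0.5236 + 0.25·2.5 = 1.1486
R = v/ω = -2.0/0.25 = -8.0000
x' = -5 + -8.0000·(sin 1.1486 − sin 0.5236) = -8.2975
y' = 2 − -8.0000·(cos 1.1486 − cos 0.5236) = -1.6501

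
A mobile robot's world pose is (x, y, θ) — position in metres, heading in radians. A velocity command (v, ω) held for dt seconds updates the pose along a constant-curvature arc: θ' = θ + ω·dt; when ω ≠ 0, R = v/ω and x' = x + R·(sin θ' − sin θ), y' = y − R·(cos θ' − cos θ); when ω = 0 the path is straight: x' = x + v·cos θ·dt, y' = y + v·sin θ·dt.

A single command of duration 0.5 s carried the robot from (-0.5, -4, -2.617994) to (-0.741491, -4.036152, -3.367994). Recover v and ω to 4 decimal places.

Δθ = -3.367994 − -2.617994 = -0.750000
ω = Δθ/dt = -0.750000/0.5 = -1.5000
R = Δx/(sin θ' − sin θ) = -0.3333
v = R·ω = -0.3333·-1.5000 = 0.5000

v = 0.5000, ω = -1.5000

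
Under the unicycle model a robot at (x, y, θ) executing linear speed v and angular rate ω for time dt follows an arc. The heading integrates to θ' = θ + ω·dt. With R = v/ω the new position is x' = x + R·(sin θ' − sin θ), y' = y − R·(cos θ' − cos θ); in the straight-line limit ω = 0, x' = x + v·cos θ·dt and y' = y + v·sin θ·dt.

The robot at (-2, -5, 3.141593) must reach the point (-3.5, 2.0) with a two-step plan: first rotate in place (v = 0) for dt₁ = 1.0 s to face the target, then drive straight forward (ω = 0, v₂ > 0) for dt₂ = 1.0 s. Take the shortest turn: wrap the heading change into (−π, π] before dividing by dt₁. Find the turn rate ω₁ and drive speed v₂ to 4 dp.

heading to target = atan2(2−-5, -3.5−-2) = 1.7819
Δθ = wrap(1.7819 − 3.1416) = -1.3597; ω₁ = Δθ/dt₁ = -1.3597
distance = √((-3.5−-2)² + (2−-5)²) = 7.1589; v₂ = distance/dt₂ = 7.1589

ω₁ = -1.3597, v₂ = 7.1589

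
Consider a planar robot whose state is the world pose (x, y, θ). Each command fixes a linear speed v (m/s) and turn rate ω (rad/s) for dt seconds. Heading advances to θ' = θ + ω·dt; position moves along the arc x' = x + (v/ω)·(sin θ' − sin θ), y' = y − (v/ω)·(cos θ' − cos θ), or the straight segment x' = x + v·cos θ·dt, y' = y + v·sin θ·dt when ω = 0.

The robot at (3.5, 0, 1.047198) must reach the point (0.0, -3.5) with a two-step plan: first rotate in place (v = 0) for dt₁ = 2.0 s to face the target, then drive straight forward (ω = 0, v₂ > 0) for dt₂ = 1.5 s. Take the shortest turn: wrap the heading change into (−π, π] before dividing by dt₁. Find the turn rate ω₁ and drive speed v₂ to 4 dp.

heading to target = atan2(-3.5−0, 0−3.5) = -2.3562
Δθ = wrap(-2.3562 − 1.0472) = 2.8798; ω₁ = Δθ/dt₁ = 1.4399
distance = √((0−3.5)² + (-3.5−0)²) = 4.9497; v₂ = distance/dt₂ = 3.2998

ω₁ = 1.4399, v₂ = 3.2998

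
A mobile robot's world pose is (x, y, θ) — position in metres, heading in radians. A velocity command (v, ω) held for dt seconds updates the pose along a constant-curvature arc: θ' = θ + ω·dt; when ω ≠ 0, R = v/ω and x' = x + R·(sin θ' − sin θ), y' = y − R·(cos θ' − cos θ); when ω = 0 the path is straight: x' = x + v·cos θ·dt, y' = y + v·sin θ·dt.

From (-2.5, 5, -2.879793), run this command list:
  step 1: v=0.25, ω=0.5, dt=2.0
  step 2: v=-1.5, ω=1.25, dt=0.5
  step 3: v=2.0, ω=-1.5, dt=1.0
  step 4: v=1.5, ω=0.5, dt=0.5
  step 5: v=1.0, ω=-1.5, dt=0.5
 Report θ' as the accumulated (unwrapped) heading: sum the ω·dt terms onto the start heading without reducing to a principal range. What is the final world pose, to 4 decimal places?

step 1: θ'=-1.8798 (R=0.5000) → pose (-2.8469, 4.6691, -1.8798)
step 2: θ'=-1.2548 (R=-1.2000) → pose (-2.8495, 5.4069, -1.2548)
step 3: θ'=-2.7548 (R=-1.3333) → pose (-3.6138, 3.7577, -2.7548)
step 4: θ'=-2.5048 (R=3.0000) → pose (-4.2660, 3.3914, -2.5048)
step 5: θ'=-3.2548 (R=-0.6667) → pose (-4.7378, 3.2650, -3.2548)

(-4.7378, 3.2650, -3.2548)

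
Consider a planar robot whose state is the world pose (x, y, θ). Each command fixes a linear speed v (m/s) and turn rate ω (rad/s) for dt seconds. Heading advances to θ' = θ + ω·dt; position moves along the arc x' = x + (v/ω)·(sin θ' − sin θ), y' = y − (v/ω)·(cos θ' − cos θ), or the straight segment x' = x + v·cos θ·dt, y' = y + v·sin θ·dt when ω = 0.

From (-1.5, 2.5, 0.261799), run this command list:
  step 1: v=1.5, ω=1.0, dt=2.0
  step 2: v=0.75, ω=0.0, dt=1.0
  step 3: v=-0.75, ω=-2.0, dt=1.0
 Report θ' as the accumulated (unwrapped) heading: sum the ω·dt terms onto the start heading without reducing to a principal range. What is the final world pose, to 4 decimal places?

(-1.4022, 4.8816, 0.2618)

step 1: θ'=2.2618 (R=1.5000) → pose (-0.7323, 4.9049, 2.2618)
step 2: θ'=2.2618 (straight) → pose (-1.2103, 5.4828, 2.2618)
step 3: θ'=0.2618 (R=0.3750) → pose (-1.4022, 4.8816, 0.2618)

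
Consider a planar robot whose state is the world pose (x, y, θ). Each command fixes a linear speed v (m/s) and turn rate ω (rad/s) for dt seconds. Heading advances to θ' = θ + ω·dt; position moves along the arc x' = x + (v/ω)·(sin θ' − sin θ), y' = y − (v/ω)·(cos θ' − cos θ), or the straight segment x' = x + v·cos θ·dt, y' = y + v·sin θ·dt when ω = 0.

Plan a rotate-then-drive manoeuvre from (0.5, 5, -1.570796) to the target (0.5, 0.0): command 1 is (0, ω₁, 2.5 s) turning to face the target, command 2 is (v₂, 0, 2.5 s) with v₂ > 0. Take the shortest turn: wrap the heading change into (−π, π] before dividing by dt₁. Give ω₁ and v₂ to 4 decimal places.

heading to target = atan2(0−5, 0.5−0.5) = -1.5708
Δθ = wrap(-1.5708 − -1.5708) = 0.0000; ω₁ = Δθ/dt₁ = 0.0000
distance = √((0.5−0.5)² + (0−5)²) = 5.0000; v₂ = distance/dt₂ = 2.0000

ω₁ = 0.0000, v₂ = 2.0000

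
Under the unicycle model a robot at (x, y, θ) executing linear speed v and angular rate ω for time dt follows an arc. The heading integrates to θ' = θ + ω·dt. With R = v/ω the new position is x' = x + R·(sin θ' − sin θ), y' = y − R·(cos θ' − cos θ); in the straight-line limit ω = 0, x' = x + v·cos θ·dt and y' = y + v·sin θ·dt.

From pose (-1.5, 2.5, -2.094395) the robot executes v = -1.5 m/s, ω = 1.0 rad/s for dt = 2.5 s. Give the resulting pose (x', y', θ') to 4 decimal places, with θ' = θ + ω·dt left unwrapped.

(-3.3909, 4.6283, 0.4056)

θ' = -2.0944 + 1.0·2.5 = 0.4056
R = v/ω = -1.5/1.0 = -1.5000
x' = -1.5 + -1.5000·(sin 0.4056 − sin -2.0944) = -3.3909
y' = 2.5 − -1.5000·(cos 0.4056 − cos -2.0944) = 4.6283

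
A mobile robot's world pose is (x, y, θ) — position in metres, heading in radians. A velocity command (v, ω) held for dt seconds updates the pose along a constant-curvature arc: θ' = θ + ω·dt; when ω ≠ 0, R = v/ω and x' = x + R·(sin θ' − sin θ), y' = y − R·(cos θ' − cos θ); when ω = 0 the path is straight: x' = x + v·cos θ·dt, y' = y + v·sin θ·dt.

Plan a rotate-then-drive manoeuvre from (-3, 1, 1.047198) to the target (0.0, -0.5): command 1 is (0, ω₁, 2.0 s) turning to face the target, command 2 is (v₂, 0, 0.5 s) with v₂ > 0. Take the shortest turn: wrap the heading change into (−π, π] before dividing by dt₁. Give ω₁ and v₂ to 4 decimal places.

heading to target = atan2(-0.5−1, 0−-3) = -0.4636
Δθ = wrap(-0.4636 − 1.0472) = -1.5108; ω₁ = Δθ/dt₁ = -0.7554
distance = √((0−-3)² + (-0.5−1)²) = 3.3541; v₂ = distance/dt₂ = 6.7082

ω₁ = -0.7554, v₂ = 6.7082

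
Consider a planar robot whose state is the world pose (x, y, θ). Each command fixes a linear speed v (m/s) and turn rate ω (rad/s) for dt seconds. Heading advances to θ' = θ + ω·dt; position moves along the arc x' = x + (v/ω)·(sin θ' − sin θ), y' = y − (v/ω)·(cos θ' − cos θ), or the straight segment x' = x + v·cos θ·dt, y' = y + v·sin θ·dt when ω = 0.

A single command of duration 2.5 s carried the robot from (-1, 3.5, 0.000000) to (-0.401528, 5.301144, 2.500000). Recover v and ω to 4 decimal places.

v = 1.0000, ω = 1.0000

Δθ = 2.500000 − 0.000000 = 2.500000
ω = Δθ/dt = 2.500000/2.5 = 1.0000
R = −Δy/(cos θ' − cos θ) = 1.0000
v = R·ω = 1.0000·1.0000 = 1.0000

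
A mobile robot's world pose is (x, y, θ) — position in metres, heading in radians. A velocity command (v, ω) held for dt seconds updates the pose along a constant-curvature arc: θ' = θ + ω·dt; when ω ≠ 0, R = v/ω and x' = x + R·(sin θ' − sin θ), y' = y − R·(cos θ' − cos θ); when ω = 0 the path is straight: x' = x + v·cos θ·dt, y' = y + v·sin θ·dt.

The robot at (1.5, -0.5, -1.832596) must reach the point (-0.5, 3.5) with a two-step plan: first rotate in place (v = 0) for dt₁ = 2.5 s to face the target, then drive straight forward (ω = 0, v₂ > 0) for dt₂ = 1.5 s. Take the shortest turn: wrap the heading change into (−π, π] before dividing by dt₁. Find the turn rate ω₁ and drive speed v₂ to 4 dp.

heading to target = atan2(3.5−-0.5, -0.5−1.5) = 2.0344
Δθ = wrap(2.0344 − -1.8326) = -2.4161; ω₁ = Δθ/dt₁ = -0.9665
distance = √((-0.5−1.5)² + (3.5−-0.5)²) = 4.4721; v₂ = distance/dt₂ = 2.9814

ω₁ = -0.9665, v₂ = 2.9814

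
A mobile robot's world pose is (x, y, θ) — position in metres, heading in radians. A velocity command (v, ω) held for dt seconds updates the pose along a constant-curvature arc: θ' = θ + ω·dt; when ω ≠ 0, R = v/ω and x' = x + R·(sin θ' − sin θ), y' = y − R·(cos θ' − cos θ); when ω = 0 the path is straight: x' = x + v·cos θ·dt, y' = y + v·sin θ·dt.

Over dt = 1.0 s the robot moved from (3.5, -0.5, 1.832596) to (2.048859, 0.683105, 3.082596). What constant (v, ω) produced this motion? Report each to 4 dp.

Δθ = 3.082596 − 1.832596 = 1.250000
ω = Δθ/dt = 1.250000/1.0 = 1.2500
R = Δx/(sin θ' − sin θ) = 1.6000
v = R·ω = 1.6000·1.2500 = 2.0000

v = 2.0000, ω = 1.2500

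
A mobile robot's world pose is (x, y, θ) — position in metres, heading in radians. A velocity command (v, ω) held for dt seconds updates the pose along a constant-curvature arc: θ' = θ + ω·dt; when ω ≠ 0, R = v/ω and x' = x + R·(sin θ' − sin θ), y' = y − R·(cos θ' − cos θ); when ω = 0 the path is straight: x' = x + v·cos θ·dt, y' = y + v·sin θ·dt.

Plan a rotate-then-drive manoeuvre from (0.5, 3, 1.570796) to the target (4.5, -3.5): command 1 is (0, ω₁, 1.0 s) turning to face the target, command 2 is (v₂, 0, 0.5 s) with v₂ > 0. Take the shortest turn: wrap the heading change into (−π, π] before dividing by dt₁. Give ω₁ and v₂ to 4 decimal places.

ω₁ = -2.5899, v₂ = 15.2643

heading to target = atan2(-3.5−3, 4.5−0.5) = -1.0191
Δθ = wrap(-1.0191 − 1.5708) = -2.5899; ω₁ = Δθ/dt₁ = -2.5899
distance = √((4.5−0.5)² + (-3.5−3)²) = 7.6322; v₂ = distance/dt₂ = 15.2643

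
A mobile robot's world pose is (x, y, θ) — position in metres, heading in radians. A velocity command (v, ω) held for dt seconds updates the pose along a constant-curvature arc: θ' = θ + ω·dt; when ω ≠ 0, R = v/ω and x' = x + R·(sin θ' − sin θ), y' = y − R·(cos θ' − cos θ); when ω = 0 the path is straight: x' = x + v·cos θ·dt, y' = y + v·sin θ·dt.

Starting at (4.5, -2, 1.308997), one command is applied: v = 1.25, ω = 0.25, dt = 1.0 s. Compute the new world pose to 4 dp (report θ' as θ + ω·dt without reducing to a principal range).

θ' = 1.3090 + 0.25·1.0 = 1.5590
R = v/ω = 1.25/0.25 = 5.0000
x' = 4.5 + 5.0000·(sin 1.5590 − sin 1.3090) = 4.6700
y' = -2 − 5.0000·(cos 1.5590 − cos 1.3090) = -0.7649

(4.6700, -0.7649, 1.5590)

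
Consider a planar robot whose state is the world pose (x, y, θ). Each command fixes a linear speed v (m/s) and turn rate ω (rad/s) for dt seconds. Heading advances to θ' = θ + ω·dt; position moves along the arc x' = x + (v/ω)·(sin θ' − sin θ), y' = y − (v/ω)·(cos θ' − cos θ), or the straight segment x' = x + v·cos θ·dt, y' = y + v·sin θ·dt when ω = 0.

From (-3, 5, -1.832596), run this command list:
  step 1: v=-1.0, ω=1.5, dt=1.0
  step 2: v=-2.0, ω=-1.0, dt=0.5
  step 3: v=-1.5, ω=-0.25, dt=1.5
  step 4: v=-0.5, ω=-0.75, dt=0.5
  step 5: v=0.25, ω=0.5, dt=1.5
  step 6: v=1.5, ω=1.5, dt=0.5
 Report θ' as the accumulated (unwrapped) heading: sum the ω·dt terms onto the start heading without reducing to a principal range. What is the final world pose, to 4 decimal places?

step 1: θ'=-0.3326 (R=-0.6667) → pose (-3.4263, 5.8027, -0.3326)
step 2: θ'=-0.8326 (R=2.0000) → pose (-4.2527, 6.3472, -0.8326)
step 3: θ'=-1.2076 (R=6.0000) → pose (-5.4232, 8.2533, -1.2076)
step 4: θ'=-1.5826 (R=0.6667) → pose (-5.4666, 8.4980, -1.5826)
step 5: θ'=-0.8326 (R=0.5000) → pose (-5.3365, 8.1556, -0.8326)
step 6: θ'=-0.0826 (R=1.0000) → pose (-4.6793, 7.8320, -0.0826)

(-4.6793, 7.8320, -0.0826)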